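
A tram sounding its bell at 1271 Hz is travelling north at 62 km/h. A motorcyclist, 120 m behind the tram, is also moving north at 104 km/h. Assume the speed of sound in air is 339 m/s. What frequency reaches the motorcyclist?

1313 Hz

62 km/h = 17.22 m/s; 104 km/h = 28.89 m/s.
The motorcyclist is behind, so the tram is moving away from it while the motorcyclist is moving toward the tram.
General Doppler shift: f' = f · (v + v_o)/(v + v_s).
f' = 1271 × (339 + 28.89)/(339 + 17.22) = 1271 × 367.89/356.22 ≈ 1313 Hz.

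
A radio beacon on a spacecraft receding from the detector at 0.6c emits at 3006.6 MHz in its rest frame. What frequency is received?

Relativistic Doppler for frequency: f' = f₀ · √((1 − β)/(1 + β)).
f' = 3006.6 × √(0.4000/1.6000) = 3006.6 × 0.50000 ≈ 1503.3 MHz.

1503.3 MHz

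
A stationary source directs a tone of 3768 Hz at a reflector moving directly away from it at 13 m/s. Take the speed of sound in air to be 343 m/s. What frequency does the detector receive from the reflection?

The reflector first receives the wave as a moving observer: f₁ = f₀ · (v − u)/v = 3768 × (343 − 13)/343 ≈ 3625 Hz.
The reflection then acts as a moving source: f₂ = f₁ · v/(v + u) ≈ 3493 Hz.
Equivalently f₂ = f₀ · (v − u)/(v + u).

3493 Hz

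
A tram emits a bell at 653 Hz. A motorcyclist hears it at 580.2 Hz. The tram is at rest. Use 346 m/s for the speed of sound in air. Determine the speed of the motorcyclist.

39 m/s

f' < f, so the motorcyclist is receding.
f' = f · (v − v_o)/v ⇒ v_o = v · |f'/f − 1|.
v_o = 346 × |580.2/653 − 1| = 346 × 0.1115 ≈ 39 m/s.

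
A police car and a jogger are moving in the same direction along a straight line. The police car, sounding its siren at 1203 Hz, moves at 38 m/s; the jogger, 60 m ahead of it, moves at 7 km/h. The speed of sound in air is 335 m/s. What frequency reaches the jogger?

1349 Hz

7 km/h = 1.944 m/s.
The jogger is ahead, so the police car is moving toward it while the jogger is moving away from the police car.
With source approaching and observer receding, f' = f · (v − v_o)/(v − v_s).
f' = 1203 × (335 − 1.944)/(335 − 38) = 1203 × 333.06/297 ≈ 1349 Hz.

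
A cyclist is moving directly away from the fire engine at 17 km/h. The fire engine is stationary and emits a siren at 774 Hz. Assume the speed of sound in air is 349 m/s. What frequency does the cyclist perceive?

17 km/h = 4.722 m/s.
Moving observer, stationary source: f' = f · (v − v_o)/v.
f' = 774 × (349 − 4.722)/349 = 774 × 344.28/349 ≈ 764 Hz.

764 Hz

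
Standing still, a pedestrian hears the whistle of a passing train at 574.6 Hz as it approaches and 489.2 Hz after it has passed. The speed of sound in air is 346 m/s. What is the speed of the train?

f₁/f₂ = (v + v_s)/(v − v_s), so v_s = v · (f₁ − f₂)/(f₁ + f₂).
v_s = 346 × (574.6 − 489.2)/(574.6 + 489.2) = 346 × 85.4/1063.8 ≈ 28 m/s.

28 m/s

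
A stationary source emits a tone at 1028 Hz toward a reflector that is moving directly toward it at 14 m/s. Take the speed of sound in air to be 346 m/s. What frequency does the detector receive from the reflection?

At the reflector (a moving observer), f₁ = f₀ · (v + u)/v = 1028 × 360/346 ≈ 1070 Hz.
The reflection then acts as a moving source: f₂ = f₁ · v/(v − u) ≈ 1115 Hz.
Equivalently f₂ = f₀ · (v + u)/(v − u).

1115 Hz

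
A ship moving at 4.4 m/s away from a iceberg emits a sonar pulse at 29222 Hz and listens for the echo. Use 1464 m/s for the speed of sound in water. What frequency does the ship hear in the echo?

29047 Hz

The iceberg receives the sound from a moving source: f₁ = f₀ · v/(v + v_e) = 29222 × 1464/1468.4 ≈ 29134 Hz.
On the return leg the ship is a moving observer: f₂ = f₁ · (v − v_e)/v = 29134 × 1459.6/1464 ≈ 29047 Hz.
Equivalently f₂ = f₀ · (v − v_e)/(v + v_e).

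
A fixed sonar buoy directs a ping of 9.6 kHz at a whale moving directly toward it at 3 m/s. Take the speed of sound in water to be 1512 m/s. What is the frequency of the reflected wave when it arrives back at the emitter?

The whale first receives the wave as a moving observer: f₁ = f₀ · (v + u)/v = 9.6 × (1512 + 3)/1512 ≈ 9.62 kHz.
On reflection it acts as a source moving toward the stationary detector: f₂ = f₁ · v/(v − u) = 9.62 × 1512/1509 ≈ 9.64 kHz.
Equivalently f₂ = f₀ · (v + u)/(v − u).

9.64 kHz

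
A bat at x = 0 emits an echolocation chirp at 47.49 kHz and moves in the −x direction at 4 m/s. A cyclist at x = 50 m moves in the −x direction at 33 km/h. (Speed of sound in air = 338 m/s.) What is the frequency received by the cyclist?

33 km/h = 9.167 m/s.
The observer lies on the +x side, so the source is heading away from the observer and the observer is heading toward the source.
Both move, so f' = f · (v + v_o)/(v + v_s).
f' = 47.49 × (338 + 9.167)/(338 + 4) = 47.49 × 347.17/342 ≈ 48.2 kHz.

48.2 kHz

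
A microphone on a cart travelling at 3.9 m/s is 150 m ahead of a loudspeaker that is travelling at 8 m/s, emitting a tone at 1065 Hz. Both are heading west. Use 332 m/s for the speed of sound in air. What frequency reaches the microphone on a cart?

1078 Hz

The microphone on a cart is ahead, so the loudspeaker is moving toward it while the microphone on a cart is moving away from the loudspeaker.
Both move, so f' = f · (v − v_o)/(v − v_s).
f' = 1065 × (332 − 3.9)/(332 − 8) = 1065 × 328.1/324 ≈ 1078 Hz.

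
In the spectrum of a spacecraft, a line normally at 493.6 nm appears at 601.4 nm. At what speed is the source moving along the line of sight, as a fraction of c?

λ'/λ₀ = 1.2184 > 1 (redshift), so the source is receding.
λ'/λ₀ = √((1 + β)/(1 − β)) for a receding source ⇒ β = (r² − 1)/(r² + 1) with r = λ'/λ₀.
β = (1.4845 − 1)/(1.4845 + 1) ≈ 0.195.

0.195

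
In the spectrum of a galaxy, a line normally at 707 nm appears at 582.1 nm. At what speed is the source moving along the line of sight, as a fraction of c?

0.192

λ'/λ₀ = 0.8233 < 1 (blueshift), so the source is approaching.
λ'/λ₀ = √((1 − β)/(1 + β)) for an approaching source ⇒ β = (1 − r²)/(1 + r²) with r = λ'/λ₀.
β = (1 − 0.6779)/(1 + 0.6779) ≈ 0.192.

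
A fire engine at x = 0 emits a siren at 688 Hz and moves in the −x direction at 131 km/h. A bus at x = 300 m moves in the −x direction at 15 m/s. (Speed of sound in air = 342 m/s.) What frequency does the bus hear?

131 km/h = 36.39 m/s.
The observer lies on the +x side, so the source is heading away from the observer and the observer is heading toward the source.
With source receding and observer approaching, f' = f · (v + v_o)/(v + v_s).
f' = 688 × (342 + 15)/(342 + 36.39) = 688 × 357/378.39 ≈ 649 Hz.

649 Hz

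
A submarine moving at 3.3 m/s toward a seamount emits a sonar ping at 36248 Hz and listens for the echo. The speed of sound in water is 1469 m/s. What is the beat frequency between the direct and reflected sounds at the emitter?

The seamount receives the sound from a moving source: f₁ = f₀ · v/(v − v_e) = 36248 × 1469/1465.7 ≈ 36329.6 Hz.
On the return leg the submarine is a moving observer: f₂ = f₁ · (v + v_e)/v = 36329.6 × 1472.3/1469 ≈ 36411.2 Hz.
Equivalently f₂ = f₀ · (v + v_e)/(v − v_e).
Beat against the emitted tone: |f₂ − f₀| = 2v_e·f₀/(v − v_e) = 2 × 3.3 × 36248/1465.7 ≈ 163 Hz.

163 Hz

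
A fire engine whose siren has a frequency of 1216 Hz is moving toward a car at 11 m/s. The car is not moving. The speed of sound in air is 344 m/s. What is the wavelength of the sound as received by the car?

27.4 cm

Moving source, stationary observer: f' = f · v/(v − v_s) since the source is approaching.
f' = 1216 × 344/(344 − 11) ≈ 1256 Hz.
λ' = v/f' = 344/1256.17 ≈ 27.4 cm.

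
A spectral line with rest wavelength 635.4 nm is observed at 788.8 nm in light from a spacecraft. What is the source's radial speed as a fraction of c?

0.213c

λ'/λ₀ = 1.2414 > 1 (redshift), so the source is receding.
λ'/λ₀ = √((1 + β)/(1 − β)) for a receding source ⇒ β = (r² − 1)/(r² + 1) with r = λ'/λ₀.
β = (1.5411 − 1)/(1.5411 + 1) ≈ 0.213.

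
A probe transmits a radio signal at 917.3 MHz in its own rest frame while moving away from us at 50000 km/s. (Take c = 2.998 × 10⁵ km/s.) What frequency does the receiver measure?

β = v/c = 50000/299800 = 0.1668.
Relativistic Doppler for frequency: f' = f₀ · √((1 − β)/(1 + β)).
f' = 917.3 × √(0.8332/1.1668) = 917.3 × 0.84506 ≈ 775.2 MHz.

775.2 MHz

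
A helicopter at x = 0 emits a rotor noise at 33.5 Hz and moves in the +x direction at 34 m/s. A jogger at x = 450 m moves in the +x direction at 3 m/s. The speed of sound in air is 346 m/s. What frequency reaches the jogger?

The observer lies on the +x side, so the source is heading toward the observer and the observer is heading away from the source.
With source approaching and observer receding, f' = f · (v − v_o)/(v − v_s).
f' = 33.5 × (346 − 3)/(346 − 34) = 33.5 × 343/312 ≈ 36.8 Hz.

36.8 Hz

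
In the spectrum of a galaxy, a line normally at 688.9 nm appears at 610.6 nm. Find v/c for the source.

0.120c

λ'/λ₀ = 0.8863 < 1 (blueshift), so the source is approaching.
λ'/λ₀ = √((1 − β)/(1 + β)) for an approaching source ⇒ β = (1 − r²)/(1 + r²) with r = λ'/λ₀.
β = (1 − 0.7856)/(1 + 0.7856) ≈ 0.120.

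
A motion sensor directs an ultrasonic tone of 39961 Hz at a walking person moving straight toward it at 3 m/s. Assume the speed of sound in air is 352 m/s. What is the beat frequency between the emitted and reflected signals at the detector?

687 Hz

The walking person first receives the wave as a moving observer: f₁ = f₀ · (v + u)/v = 39961 × (352 + 3)/352 ≈ 40302 Hz.
On reflection it acts as a source moving toward the stationary detector: f₂ = f₁ · v/(v − u) = 40302 × 352/349 ≈ 40648 Hz.
Equivalently f₂ = f₀ · (v + u)/(v − u).
Beat frequency: |f₂ − f₀| = 2u·f₀/(v − u) = 2 × 3 × 39961/349 ≈ 687 Hz.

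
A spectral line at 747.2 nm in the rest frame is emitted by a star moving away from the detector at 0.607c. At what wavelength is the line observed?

1510.9 nm

Relativistic Doppler for wavelength: λ' = λ₀ · √((1 + β)/(1 − β)).
λ' = 747.2 × √(1.6070/0.3930) = 747.2 × 2.02214 ≈ 1510.9 nm.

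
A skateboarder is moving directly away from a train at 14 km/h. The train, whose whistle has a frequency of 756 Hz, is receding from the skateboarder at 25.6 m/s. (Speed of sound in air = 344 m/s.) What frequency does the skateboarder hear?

696 Hz

14 km/h = 3.889 m/s.
General Doppler shift: f' = f · (v − v_o)/(v + v_s).
f' = 756 × (344 − 3.889)/(344 + 25.6) = 756 × 340.11/369.6 ≈ 696 Hz.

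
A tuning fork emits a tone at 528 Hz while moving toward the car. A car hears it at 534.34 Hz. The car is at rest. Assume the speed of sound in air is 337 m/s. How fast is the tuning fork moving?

4.0 m/s

f' = f · v/(v − v_s) ⇒ v_s = v · |1 − f/f'|.
v_s = 337 × |1 − 528/534.34| = 337 × 0.01187 ≈ 4.0 m/s.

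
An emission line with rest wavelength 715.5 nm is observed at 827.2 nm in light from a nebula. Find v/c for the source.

λ'/λ₀ = 1.1561 > 1 (redshift), so the source is receding.
λ'/λ₀ = √((1 + β)/(1 − β)) for a receding source ⇒ β = (r² − 1)/(r² + 1) with r = λ'/λ₀.
β = (1.3366 − 1)/(1.3366 + 1) ≈ 0.144.

0.144c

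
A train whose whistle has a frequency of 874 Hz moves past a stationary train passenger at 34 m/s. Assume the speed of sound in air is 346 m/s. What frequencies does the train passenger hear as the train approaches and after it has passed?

969 Hz approaching; 796 Hz receding

Approaching: f₁ = f · v/(v − v_s) = 874 × 346/312 ≈ 969 Hz.
Receding: f₂ = f · v/(v + v_s) = 874 × 346/380 ≈ 796 Hz.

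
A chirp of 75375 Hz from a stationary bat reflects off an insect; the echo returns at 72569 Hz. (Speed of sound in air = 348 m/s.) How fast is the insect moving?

6.6 m/s

Double Doppler shift off a moving reflector: f₂ = f₀ · (v + u)/(v − u) (u > 0 toward emitter).
Rearranging, u = v · (f₂ − f₀)/(f₂ + f₀) = 348 × -2806/147944 ≈ -6.6 m/s.
So the insect is moving at 6.6 m/s away from the emitter.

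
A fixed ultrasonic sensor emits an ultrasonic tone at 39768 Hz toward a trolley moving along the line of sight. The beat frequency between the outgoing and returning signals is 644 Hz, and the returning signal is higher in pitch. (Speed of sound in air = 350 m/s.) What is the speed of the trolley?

Double Doppler shift off a moving reflector: f₂ = f₀ · (v + u)/(v − u) (u > 0 toward emitter).
Returning signal is higher, so f₂ = f₀ + Δf = 39768 + 644 = 40412 Hz.
Rearranging, u = v · (f₂ − f₀)/(f₂ + f₀) = 350 × 644/80180 ≈ 2.81 m/s.
So the trolley is moving at 2.81 m/s toward the emitter.

2.81 m/s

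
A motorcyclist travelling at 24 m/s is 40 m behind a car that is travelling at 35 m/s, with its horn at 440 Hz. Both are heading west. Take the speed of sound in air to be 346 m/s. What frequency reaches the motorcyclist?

The motorcyclist is behind, so the car is moving away from it while the motorcyclist is moving toward the car.
General Doppler shift: f' = f · (v + v_o)/(v + v_s).
f' = 440 × (346 + 24)/(346 + 35) = 440 × 370/381 ≈ 427 Hz.

427 Hz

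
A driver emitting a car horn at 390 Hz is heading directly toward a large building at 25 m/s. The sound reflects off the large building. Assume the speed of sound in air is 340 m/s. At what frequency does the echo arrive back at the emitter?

The large building receives the sound from a moving source: f₁ = f₀ · v/(v − v_e) = 390 × 340/315 ≈ 421 Hz.
On the return leg the driver is a moving observer: f₂ = f₁ · (v + v_e)/v = 421 × 365/340 ≈ 452 Hz.
Equivalently f₂ = f₀ · (v + v_e)/(v − v_e).

452 Hz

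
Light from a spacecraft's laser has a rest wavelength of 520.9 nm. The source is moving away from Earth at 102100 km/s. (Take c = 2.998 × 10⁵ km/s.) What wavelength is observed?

742.7 nm

β = v/c = 102100/299800 = 0.3406.
Relativistic Doppler for wavelength: λ' = λ₀ · √((1 + β)/(1 − β)).
λ' = 520.9 × √(1.3406/0.6594) = 520.9 × 1.42579 ≈ 742.7 nm.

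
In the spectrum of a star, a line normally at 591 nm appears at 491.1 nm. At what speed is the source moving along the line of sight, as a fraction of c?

λ'/λ₀ = 0.8310 < 1 (blueshift), so the source is approaching.
λ'/λ₀ = √((1 − β)/(1 + β)) for an approaching source ⇒ β = (1 − r²)/(1 + r²) with r = λ'/λ₀.
β = (1 − 0.6905)/(1 + 0.6905) ≈ 0.183.

0.183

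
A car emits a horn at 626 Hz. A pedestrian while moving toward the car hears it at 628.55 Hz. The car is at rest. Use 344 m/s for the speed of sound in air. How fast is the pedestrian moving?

f' = f · (v + v_o)/v ⇒ v_o = v · |f'/f − 1|.
v_o = 344 × |628.55/626 − 1| = 344 × 0.004073 ≈ 1.40 m/s.

1.40 m/s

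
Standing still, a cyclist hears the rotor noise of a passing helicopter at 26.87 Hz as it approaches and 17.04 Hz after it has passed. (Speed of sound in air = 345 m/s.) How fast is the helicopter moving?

77 m/s

f₁/f₂ = (v + v_s)/(v − v_s), so v_s = v · (f₁ − f₂)/(f₁ + f₂).
v_s = 345 × (26.87 − 17.04)/(26.87 + 17.04) = 345 × 9.83/43.91 ≈ 77 m/s.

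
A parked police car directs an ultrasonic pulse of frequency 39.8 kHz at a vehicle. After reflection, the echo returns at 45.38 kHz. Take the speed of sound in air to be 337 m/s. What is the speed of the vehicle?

Double Doppler shift off a moving reflector: f₂ = f₀ · (v + u)/(v − u) (u > 0 toward emitter).
Rearranging, u = v · (f₂ − f₀)/(f₂ + f₀) = 337 × 5.58/85.18 ≈ 22.1 m/s.
So the vehicle is moving at 22.1 m/s toward the emitter.

22.1 m/s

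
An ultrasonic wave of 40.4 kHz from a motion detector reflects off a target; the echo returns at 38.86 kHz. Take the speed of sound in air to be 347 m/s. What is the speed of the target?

Double Doppler shift off a moving reflector: f₂ = f₀ · (v + u)/(v − u) (u > 0 toward emitter).
Rearranging, u = v · (f₂ − f₀)/(f₂ + f₀) = 347 × -1.54/79.26 ≈ -6.7 m/s.
So the target is moving at 6.7 m/s away from the emitter.

6.7 m/s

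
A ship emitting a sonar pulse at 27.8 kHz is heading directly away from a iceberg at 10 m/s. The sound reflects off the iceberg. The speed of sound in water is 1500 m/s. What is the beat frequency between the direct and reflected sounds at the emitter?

368 Hz

The iceberg receives the sound from a moving source: f₁ = f₀ · v/(v + v_e) = 27.8 × 1500/1510 ≈ 27.616 kHz.
On the return leg the ship is a moving observer: f₂ = f₁ · (v − v_e)/v = 27.616 × 1490/1500 ≈ 27.432 kHz.
Beat against the emitted tone (with f₀ = 27800 Hz): |f₂ − f₀| = 2v_e·f₀/(v + v_e) = 2 × 10 × 27800/1510 ≈ 368 Hz.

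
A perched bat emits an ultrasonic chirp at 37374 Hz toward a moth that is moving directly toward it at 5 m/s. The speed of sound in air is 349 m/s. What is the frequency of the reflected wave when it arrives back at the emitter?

38460 Hz

At the moth (a moving observer), f₁ = f₀ · (v + u)/v = 37374 × 354/349 ≈ 37909 Hz.
The reflection then acts as a moving source: f₂ = f₁ · v/(v − u) ≈ 38460 Hz.
Equivalently f₂ = f₀ · (v + u)/(v − u).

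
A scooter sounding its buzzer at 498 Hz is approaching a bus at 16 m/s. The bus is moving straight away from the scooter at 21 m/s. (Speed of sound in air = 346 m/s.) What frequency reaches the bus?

490 Hz

With source approaching and observer receding, f' = f · (v − v_o)/(v − v_s).
f' = 498 × (346 − 21)/(346 − 16) = 498 × 325/330 ≈ 490 Hz.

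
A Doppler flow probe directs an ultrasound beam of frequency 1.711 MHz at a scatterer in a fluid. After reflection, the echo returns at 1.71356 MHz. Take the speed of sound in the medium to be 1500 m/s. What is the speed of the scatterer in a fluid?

Double Doppler shift off a moving reflector: f₂ = f₀ · (v + u)/(v − u) (u > 0 toward emitter).
Rearranging, u = v · (f₂ − f₀)/(f₂ + f₀) = 1500 × 0.00256/3.42456 ≈ 1.12 m/s.
So the scatterer in a fluid is moving at 1.12 m/s toward the emitter.

1.12 m/s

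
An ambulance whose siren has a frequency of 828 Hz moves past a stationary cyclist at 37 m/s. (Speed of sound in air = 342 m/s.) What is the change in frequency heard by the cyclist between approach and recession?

181 Hz

Approaching: f₁ = f · v/(v − v_s) = 828 × 342/305 ≈ 928 Hz.
Receding: f₂ = f · v/(v + v_s) = 828 × 342/379 ≈ 747 Hz.
Drop: f₁ − f₂ = 2f·v·v_s/(v² − v_s²) = 2 × 828 × 342 × 37/(342² − 37²) ≈ 181 Hz.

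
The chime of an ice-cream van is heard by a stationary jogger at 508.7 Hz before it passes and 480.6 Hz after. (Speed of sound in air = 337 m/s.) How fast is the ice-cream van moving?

9.6 m/s

f₁/f₂ = (v + v_s)/(v − v_s), so v_s = v · (f₁ − f₂)/(f₁ + f₂).
v_s = 337 × (508.7 − 480.6)/(508.7 + 480.6) = 337 × 28.1/989.3 ≈ 9.6 m/s.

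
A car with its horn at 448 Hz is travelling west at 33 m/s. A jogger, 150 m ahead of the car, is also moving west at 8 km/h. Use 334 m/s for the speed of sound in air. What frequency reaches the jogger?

494 Hz

8 km/h = 2.222 m/s.
The jogger is ahead, so the car is moving toward it while the jogger is moving away from the car.
With source approaching and observer receding, f' = f · (v − v_o)/(v − v_s).
f' = 448 × (334 − 2.222)/(334 − 33) = 448 × 331.78/301 ≈ 494 Hz.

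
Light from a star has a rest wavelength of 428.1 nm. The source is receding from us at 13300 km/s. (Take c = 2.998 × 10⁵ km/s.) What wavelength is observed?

β = v/c = 13300/299800 = 0.0444.
Relativistic Doppler for wavelength: λ' = λ₀ · √((1 + β)/(1 − β)).
λ' = 428.1 × √(1.0444/0.9556) = 428.1 × 1.04539 ≈ 447.5 nm.

447.5 nm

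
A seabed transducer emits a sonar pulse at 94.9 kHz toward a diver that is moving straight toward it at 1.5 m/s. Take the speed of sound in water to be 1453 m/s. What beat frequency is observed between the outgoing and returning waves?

196 Hz

The diver first receives the wave as a moving observer: f₁ = f₀ · (v + u)/v = 94.9 × (1453 + 1.5)/1453 ≈ 94.9980 kHz.
On reflection it acts as a source moving toward the stationary detector: f₂ = f₁ · v/(v − u) = 94.9980 × 1453/1451.5 ≈ 95.0961 kHz.
Beat frequency (with f₀ = 94900 Hz): |f₂ − f₀| = 2u·f₀/(v − u) = 2 × 1.5 × 94900/1451.5 ≈ 196 Hz.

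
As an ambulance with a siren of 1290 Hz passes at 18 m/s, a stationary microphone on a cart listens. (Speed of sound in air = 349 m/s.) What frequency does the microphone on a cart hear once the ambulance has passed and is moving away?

1227 Hz

Receding: f₂ = f · v/(v + v_s) = 1290 × 349/367 ≈ 1227 Hz.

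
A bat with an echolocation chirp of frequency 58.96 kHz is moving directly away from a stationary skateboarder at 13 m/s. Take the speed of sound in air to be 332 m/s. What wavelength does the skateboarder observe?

Moving source, stationary observer: f' = f · v/(v + v_s) since the source is receding.
f' = 58.96 × 332/(332 + 13) ≈ 56.7 kHz.
λ' = v/f' = 332/56738.3 ≈ 5.85 mm.

5.85 mm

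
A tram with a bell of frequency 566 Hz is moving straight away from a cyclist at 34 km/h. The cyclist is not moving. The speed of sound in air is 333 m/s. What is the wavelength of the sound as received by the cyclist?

34 km/h = 9.444 m/s.
With the source moving away from a stationary observer, f' = f · v/(v + v_s).
f' = 566 × 333/(333 + 9.444) ≈ 550 Hz.
λ' = v/f' = 333/550.39 ≈ 60.5 cm.

60.5 cm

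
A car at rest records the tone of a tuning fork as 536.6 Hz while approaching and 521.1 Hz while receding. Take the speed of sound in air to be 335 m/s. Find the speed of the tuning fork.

f₁/f₂ = (v + v_s)/(v − v_s), so v_s = v · (f₁ − f₂)/(f₁ + f₂).
v_s = 335 × (536.6 − 521.1)/(536.6 + 521.1) = 335 × 15.5/1057.7 ≈ 4.9 m/s.

4.9 m/s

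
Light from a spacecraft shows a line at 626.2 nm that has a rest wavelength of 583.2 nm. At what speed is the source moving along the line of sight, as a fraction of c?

λ'/λ₀ = 1.0737 > 1 (redshift), so the source is receding.
λ'/λ₀ = √((1 + β)/(1 − β)) for a receding source ⇒ β = (r² − 1)/(r² + 1) with r = λ'/λ₀.
β = (1.1529 − 1)/(1.1529 + 1) ≈ 0.071.

0.071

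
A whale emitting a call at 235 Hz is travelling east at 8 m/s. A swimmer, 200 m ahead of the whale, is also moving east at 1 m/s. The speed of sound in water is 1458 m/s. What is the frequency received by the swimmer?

236 Hz

The swimmer is ahead, so the whale is moving toward it while the swimmer is moving away from the whale.
Both move, so f' = f · (v − v_o)/(v − v_s).
f' = 235 × (1458 − 1)/(1458 − 8) = 235 × 1457/1450 ≈ 236 Hz.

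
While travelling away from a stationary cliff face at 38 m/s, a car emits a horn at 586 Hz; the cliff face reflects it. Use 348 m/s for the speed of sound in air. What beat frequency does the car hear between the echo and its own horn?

The cliff face receives the sound from a moving source: f₁ = f₀ · v/(v + v_e) = 586 × 348/386 ≈ 528.3 Hz.
On the return leg the car is a moving observer: f₂ = f₁ · (v − v_e)/v = 528.3 × 310/348 ≈ 470.6 Hz.
Equivalently f₂ = f₀ · (v − v_e)/(v + v_e).
Beat against the emitted tone: |f₂ − f₀| = 2v_e·f₀/(v + v_e) = 2 × 38 × 586/386 ≈ 115 Hz.

115 Hz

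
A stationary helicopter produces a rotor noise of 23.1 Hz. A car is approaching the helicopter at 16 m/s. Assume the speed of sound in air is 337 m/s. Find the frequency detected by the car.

24.2 Hz

Moving observer, stationary source: f' = f · (v + v_o)/v.
f' = 23.1 × (337 + 16)/337 = 23.1 × 353/337 ≈ 24.2 Hz.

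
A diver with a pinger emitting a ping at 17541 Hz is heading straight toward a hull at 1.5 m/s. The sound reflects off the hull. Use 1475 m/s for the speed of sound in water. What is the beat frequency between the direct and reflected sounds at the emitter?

35.7 Hz

The hull receives the sound from a moving source: f₁ = f₀ · v/(v − v_e) = 17541 × 1475/1473.5 ≈ 17558.9 Hz.
On the return leg the diver with a pinger is a moving observer: f₂ = f₁ · (v + v_e)/v = 17558.9 × 1476.5/1475 ≈ 17576.7 Hz.
Equivalently f₂ = f₀ · (v + v_e)/(v − v_e).
Beat against the emitted tone: |f₂ − f₀| = 2v_e·f₀/(v − v_e) = 2 × 1.5 × 17541/1473.5 ≈ 35.7 Hz.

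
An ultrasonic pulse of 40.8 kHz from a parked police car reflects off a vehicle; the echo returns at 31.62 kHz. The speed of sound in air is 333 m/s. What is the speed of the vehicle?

42 m/s

Double Doppler shift off a moving reflector: f₂ = f₀ · (v + u)/(v − u) (u > 0 toward emitter).
Rearranging, u = v · (f₂ − f₀)/(f₂ + f₀) = 333 × -9.18/72.42 ≈ -42 m/s.
So the vehicle is moving at 42 m/s away from the emitter.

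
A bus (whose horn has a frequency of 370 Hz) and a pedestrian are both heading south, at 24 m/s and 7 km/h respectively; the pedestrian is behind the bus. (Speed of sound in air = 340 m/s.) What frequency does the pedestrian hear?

348 Hz

7 km/h = 1.944 m/s.
The pedestrian is behind, so the bus is moving away from it while the pedestrian is moving toward the bus.
With source receding and observer approaching, f' = f · (v + v_o)/(v + v_s).
f' = 370 × (340 + 1.944)/(340 + 24) = 370 × 341.94/364 ≈ 348 Hz.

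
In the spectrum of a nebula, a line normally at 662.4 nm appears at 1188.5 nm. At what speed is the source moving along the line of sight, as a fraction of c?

λ'/λ₀ = 1.7942 > 1 (redshift), so the source is receding.
λ'/λ₀ = √((1 + β)/(1 − β)) for a receding source ⇒ β = (r² − 1)/(r² + 1) with r = λ'/λ₀.
β = (3.2193 − 1)/(3.2193 + 1) ≈ 0.526.

0.526c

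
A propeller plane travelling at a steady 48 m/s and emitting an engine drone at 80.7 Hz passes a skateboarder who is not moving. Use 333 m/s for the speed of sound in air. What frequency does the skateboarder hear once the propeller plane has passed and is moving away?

Receding: f₂ = f · v/(v + v_s) = 80.7 × 333/381 ≈ 71 Hz.

71 Hz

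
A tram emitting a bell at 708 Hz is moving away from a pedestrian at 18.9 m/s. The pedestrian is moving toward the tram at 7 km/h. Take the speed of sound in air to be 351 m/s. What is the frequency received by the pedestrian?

7 km/h = 1.944 m/s.
With source receding and observer approaching, f' = f · (v + v_o)/(v + v_s).
f' = 708 × (351 + 1.944)/(351 + 18.9) = 708 × 352.94/369.9 ≈ 676 Hz.

676 Hz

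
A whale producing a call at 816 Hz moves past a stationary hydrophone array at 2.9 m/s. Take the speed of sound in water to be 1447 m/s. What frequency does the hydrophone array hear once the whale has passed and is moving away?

Receding: f₂ = f · v/(v + v_s) = 816 × 1447/1449.9 ≈ 814 Hz.

814 Hz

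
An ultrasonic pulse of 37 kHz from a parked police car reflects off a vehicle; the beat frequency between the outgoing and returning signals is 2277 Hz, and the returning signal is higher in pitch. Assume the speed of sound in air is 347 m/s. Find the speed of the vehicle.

10.4 m/s

Double Doppler shift off a moving reflector: f₂ = f₀ · (v + u)/(v − u) (u > 0 toward emitter).
Returning signal is higher, so f₂ = f₀ + Δf = 37000 + 2277 = 39277 Hz.
Rearranging, u = v · (f₂ − f₀)/(f₂ + f₀) = 347 × 2277/76277 ≈ 10.4 m/s.
So the vehicle is moving at 10.4 m/s toward the emitter.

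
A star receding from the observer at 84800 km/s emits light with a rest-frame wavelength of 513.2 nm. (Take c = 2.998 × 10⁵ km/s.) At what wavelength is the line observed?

β = v/c = 84800/299800 = 0.2829.
Relativistic Doppler for wavelength: λ' = λ₀ · √((1 + β)/(1 − β)).
λ' = 513.2 × √(1.2829/0.7171) = 513.2 × 1.33747 ≈ 686.4 nm.

686.4 nm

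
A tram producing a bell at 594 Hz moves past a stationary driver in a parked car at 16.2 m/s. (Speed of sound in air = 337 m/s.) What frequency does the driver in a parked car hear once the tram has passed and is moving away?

Receding: f₂ = f · v/(v + v_s) = 594 × 337/353.2 ≈ 567 Hz.

567 Hz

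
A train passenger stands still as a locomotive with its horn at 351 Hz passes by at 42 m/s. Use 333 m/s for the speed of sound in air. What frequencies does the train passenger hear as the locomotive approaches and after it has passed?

402 Hz approaching; 312 Hz receding

Approaching: f₁ = f · v/(v − v_s) = 351 × 333/291 ≈ 402 Hz.
Receding: f₂ = f · v/(v + v_s) = 351 × 333/375 ≈ 312 Hz.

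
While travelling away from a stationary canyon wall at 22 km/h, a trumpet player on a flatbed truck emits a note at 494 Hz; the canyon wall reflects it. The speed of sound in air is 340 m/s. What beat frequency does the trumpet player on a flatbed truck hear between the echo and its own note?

17.4 Hz

22 km/h = 6.111 m/s.
The canyon wall receives the sound from a moving source: f₁ = f₀ · v/(v + v_e) = 494 × 340/346.11 ≈ 485.28 Hz.
On the return leg the trumpet player on a flatbed truck is a moving observer: f₂ = f₁ · (v − v_e)/v = 485.28 × 333.89/340 ≈ 476.56 Hz.
Equivalently f₂ = f₀ · (v − v_e)/(v + v_e).
Beat against the emitted tone: |f₂ − f₀| = 2v_e·f₀/(v + v_e) = 2 × 6.111 × 494/346.11 ≈ 17.4 Hz.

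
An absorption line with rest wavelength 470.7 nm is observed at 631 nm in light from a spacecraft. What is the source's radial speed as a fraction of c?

0.285c

λ'/λ₀ = 1.3406 > 1 (redshift), so the source is receding.
λ'/λ₀ = √((1 + β)/(1 − β)) for a receding source ⇒ β = (r² − 1)/(r² + 1) with r = λ'/λ₀.
β = (1.7971 − 1)/(1.7971 + 1) ≈ 0.285.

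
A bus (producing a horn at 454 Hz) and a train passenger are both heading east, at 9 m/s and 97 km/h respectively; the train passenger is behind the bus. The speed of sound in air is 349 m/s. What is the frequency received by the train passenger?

97 km/h = 26.94 m/s.
The train passenger is behind, so the bus is moving away from it while the train passenger is moving toward the bus.
With source receding and observer approaching, f' = f · (v + v_o)/(v + v_s).
f' = 454 × (349 + 26.94)/(349 + 9) = 454 × 375.94/358 ≈ 477 Hz.

477 Hz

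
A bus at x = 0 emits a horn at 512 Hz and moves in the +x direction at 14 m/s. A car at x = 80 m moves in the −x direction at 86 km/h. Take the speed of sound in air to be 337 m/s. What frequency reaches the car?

572 Hz

86 km/h = 23.89 m/s.
The observer lies on the +x side, so the source is heading toward the observer and the observer is heading toward the source.
General Doppler shift: f' = f · (v + v_o)/(v − v_s).
f' = 512 × (337 + 23.89)/(337 − 14) = 512 × 360.89/323 ≈ 572 Hz.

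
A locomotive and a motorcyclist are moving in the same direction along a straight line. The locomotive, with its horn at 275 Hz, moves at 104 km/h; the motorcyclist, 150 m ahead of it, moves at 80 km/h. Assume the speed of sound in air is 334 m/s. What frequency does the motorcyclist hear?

104 km/h = 28.89 m/s; 80 km/h = 22.22 m/s.
The motorcyclist is ahead, so the locomotive is moving toward it while the motorcyclist is moving away from the locomotive.
Both move, so f' = f · (v − v_o)/(v − v_s).
f' = 275 × (334 − 22.22)/(334 − 28.89) = 275 × 311.78/305.11 ≈ 281 Hz.

281 Hz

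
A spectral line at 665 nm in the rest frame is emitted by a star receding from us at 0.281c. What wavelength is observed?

Relativistic Doppler for wavelength: λ' = λ₀ · √((1 + β)/(1 − β)).
λ' = 665 × √(1.2810/0.7190) = 665 × 1.33478 ≈ 887.6 nm.

887.6 nm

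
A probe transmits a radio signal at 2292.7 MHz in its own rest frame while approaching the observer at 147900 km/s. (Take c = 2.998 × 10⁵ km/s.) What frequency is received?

3936.1 MHz

β = v/c = 147900/299800 = 0.4933.
Relativistic Doppler for frequency: f' = f₀ · √((1 + β)/(1 − β)).
f' = 2292.7 × √(1.4933/0.5067) = 2292.7 × 1.71678 ≈ 3936.1 MHz.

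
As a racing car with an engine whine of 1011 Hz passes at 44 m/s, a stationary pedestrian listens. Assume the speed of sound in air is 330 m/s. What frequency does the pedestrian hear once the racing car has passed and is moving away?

Receding: f₂ = f · v/(v + v_s) = 1011 × 330/374 ≈ 892 Hz.

892 Hz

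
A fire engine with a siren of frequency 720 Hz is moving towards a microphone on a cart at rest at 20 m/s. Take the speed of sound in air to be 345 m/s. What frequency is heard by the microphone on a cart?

Only the source moves, toward the listener, so f' = f · v/(v − v_s).
f' = 720 × 345/(345 − 20) = 720 × 345/325 ≈ 764 Hz.

764 Hz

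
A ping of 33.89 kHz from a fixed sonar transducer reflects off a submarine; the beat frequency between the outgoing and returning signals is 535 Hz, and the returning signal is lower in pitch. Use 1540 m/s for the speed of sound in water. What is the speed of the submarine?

Double Doppler shift off a moving reflector: f₂ = f₀ · (v + u)/(v − u) (u > 0 toward emitter).
Returning signal is lower, so f₂ = f₀ − Δf = 33890 − 535 = 33355 Hz.
Rearranging, u = v · (f₂ − f₀)/(f₂ + f₀) = 1540 × -535/67245 ≈ -12.3 m/s.
So the submarine is moving at 12.3 m/s away from the emitter.

12.3 m/s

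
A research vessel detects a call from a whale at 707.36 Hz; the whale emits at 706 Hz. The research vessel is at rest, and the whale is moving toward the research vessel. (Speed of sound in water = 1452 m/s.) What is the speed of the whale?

2.79 m/s

f' = f · v/(v − v_s) ⇒ v_s = v · |1 − f/f'|.
v_s = 1452 × |1 − 706/707.36| = 1452 × 0.001923 ≈ 2.79 m/s.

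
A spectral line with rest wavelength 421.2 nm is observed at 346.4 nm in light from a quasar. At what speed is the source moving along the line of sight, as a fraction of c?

λ'/λ₀ = 0.8224 < 1 (blueshift), so the source is approaching.
λ'/λ₀ = √((1 − β)/(1 + β)) for an approaching source ⇒ β = (1 − r²)/(1 + r²) with r = λ'/λ₀.
β = (1 − 0.6764)/(1 + 0.6764) ≈ 0.193.

0.193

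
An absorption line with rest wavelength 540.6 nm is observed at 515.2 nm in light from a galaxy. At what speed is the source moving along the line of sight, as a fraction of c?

0.048

λ'/λ₀ = 0.9530 < 1 (blueshift), so the source is approaching.
λ'/λ₀ = √((1 − β)/(1 + β)) for an approaching source ⇒ β = (1 − r²)/(1 + r²) with r = λ'/λ₀.
β = (1 − 0.9082)/(1 + 0.9082) ≈ 0.048.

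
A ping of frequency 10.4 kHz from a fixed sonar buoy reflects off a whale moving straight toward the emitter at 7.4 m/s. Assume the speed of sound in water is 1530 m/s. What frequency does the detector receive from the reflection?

The whale first receives the wave as a moving observer: f₁ = f₀ · (v + u)/v = 10.4 × (1530 + 7.4)/1530 ≈ 10.45 kHz.
The reflection then acts as a moving source: f₂ = f₁ · v/(v − u) ≈ 10.50 kHz.

10.50 kHz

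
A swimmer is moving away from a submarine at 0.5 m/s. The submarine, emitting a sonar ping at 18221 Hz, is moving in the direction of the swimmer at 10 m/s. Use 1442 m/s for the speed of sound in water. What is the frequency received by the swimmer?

18342 Hz

With source approaching and observer receding, f' = f · (v − v_o)/(v − v_s).
f' = 18221 × (1442 − 0.5)/(1442 − 10) = 18221 × 1441.5/1432 ≈ 18342 Hz.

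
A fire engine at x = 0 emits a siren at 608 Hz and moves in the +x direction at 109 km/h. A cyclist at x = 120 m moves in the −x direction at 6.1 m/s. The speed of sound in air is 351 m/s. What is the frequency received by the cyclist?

109 km/h = 30.28 m/s.
The observer lies on the +x side, so the source is heading toward the observer and the observer is heading toward the source.
With source approaching and observer approaching, f' = f · (v + v_o)/(v − v_s).
f' = 608 × (351 + 6.1)/(351 − 30.28) = 608 × 357.1/320.72 ≈ 677 Hz.

677 Hz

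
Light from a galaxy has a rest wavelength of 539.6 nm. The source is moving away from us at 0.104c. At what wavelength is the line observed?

599.0 nm

Relativistic Doppler for wavelength: λ' = λ₀ · √((1 + β)/(1 − β)).
λ' = 539.6 × √(1.1040/0.8960) = 539.6 × 1.11002 ≈ 599.0 nm.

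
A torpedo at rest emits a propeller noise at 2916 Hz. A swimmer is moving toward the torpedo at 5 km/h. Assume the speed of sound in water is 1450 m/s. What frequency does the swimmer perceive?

5 km/h = 1.389 m/s.
Only the observer moves, toward the source, so f' = f · (v + v_o)/v.
f' = 2916 × (1450 + 1.389)/1450 = 2916 × 1451.4/1450 ≈ 2919 Hz.

2919 Hz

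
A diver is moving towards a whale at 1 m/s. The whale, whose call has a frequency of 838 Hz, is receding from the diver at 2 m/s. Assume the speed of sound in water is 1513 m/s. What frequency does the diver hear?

With source receding and observer approaching, f' = f · (v + v_o)/(v + v_s).
f' = 838 × (1513 + 1)/(1513 + 2) = 838 × 1514/1515 ≈ 837 Hz.

837 Hz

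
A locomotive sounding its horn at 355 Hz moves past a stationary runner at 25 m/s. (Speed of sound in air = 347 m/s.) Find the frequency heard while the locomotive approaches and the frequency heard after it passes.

Approaching: f₁ = f · v/(v − v_s) = 355 × 347/322 ≈ 383 Hz.
Receding: f₂ = f · v/(v + v_s) = 355 × 347/372 ≈ 331 Hz.

383 Hz approaching; 331 Hz receding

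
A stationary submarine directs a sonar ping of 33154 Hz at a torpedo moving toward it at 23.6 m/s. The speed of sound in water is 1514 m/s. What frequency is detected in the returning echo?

34204 Hz

The torpedo first receives the wave as a moving observer: f₁ = f₀ · (v + u)/v = 33154 × (1514 + 23.6)/1514 ≈ 33671 Hz.
On reflection it acts as a source moving toward the stationary detector: f₂ = f₁ · v/(v − u) = 33671 × 1514/1490.4 ≈ 34204 Hz.
Equivalently f₂ = f₀ · (v + u)/(v − u).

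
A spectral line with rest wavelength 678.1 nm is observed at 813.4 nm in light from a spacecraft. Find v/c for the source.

λ'/λ₀ = 1.1995 > 1 (redshift), so the source is receding.
λ'/λ₀ = √((1 + β)/(1 − β)) for a receding source ⇒ β = (r² − 1)/(r² + 1) with r = λ'/λ₀.
β = (1.4389 − 1)/(1.4389 + 1) ≈ 0.180.

0.180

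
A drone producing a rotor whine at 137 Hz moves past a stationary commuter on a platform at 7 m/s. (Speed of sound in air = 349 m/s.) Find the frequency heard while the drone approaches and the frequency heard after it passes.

140 Hz approaching; 134 Hz receding

Approaching: f₁ = f · v/(v − v_s) = 137 × 349/342 ≈ 140 Hz.
Receding: f₂ = f · v/(v + v_s) = 137 × 349/356 ≈ 134 Hz.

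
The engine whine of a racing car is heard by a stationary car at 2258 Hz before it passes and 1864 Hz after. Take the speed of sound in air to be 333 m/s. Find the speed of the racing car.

f₁/f₂ = (v + v_s)/(v − v_s), so v_s = v · (f₁ − f₂)/(f₁ + f₂).
v_s = 333 × (2258 − 1864)/(2258 + 1864) = 333 × 394/4122 ≈ 32 m/s.

32 m/s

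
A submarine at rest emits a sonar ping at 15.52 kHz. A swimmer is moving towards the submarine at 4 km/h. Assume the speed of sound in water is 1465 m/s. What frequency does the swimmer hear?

4 km/h = 1.111 m/s.
Moving observer, stationary source: f' = f · (v + v_o)/v.
f' = 15.52 × (1465 + 1.111)/1465 = 15.52 × 1466.1/1465 ≈ 15.53 kHz.

15.53 kHz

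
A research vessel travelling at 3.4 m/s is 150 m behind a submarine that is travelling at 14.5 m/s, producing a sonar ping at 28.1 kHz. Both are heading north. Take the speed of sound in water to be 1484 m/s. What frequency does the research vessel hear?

The research vessel is behind, so the submarine is moving away from it while the research vessel is moving toward the submarine.
With source receding and observer approaching, f' = f · (v + v_o)/(v + v_s).
f' = 28.1 × (1484 + 3.4)/(1484 + 14.5) = 28.1 × 1487.4/1498.5 ≈ 27.9 kHz.

27.9 kHz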